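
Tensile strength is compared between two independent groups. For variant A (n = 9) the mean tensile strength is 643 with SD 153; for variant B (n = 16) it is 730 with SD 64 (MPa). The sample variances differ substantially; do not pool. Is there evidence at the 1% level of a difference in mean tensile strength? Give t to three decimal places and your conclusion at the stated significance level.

Let group 1 = variant A, group 2 = variant B. H0: μ_1 = μ_2; H1: μ_1 ≠ μ_2 (Welch's two-sample t-test, two-sided).
t = (x̄_1 − x̄_2)/√(s_1²/n_1 + s_2²/n_2) = (643 − 730)/√(153²/9 + 64²/16) = -1.628
Welch–Satterthwaite df ≈ 9.60
Two-sided p-value ≈ 0.136
Since p ≈ 0.136 > α = 0.01, fail to reject H0; the data do not provide sufficient evidence against H0.

t = -1.628; fail to reject H0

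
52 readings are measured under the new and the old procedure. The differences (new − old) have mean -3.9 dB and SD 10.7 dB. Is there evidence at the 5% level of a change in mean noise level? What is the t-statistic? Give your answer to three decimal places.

-2.628

H0: μ_d = 0; H1: μ_d ≠ 0 (paired t-test on the differences, two-sided).
t = d̄/(s_d/√n) = -3.9/(10.7/√52) = -2.628
df = n − 1 = 51
Two-sided p-value ≈ 0.011
Since p ≈ 0.011 < α = 0.05, reject H0; the data support H1.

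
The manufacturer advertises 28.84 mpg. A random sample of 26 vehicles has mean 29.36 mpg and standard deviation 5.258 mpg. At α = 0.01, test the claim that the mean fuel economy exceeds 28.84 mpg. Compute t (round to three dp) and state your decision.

t = 0.504; fail to reject H0

H0: μ = 28.84; H1: μ > 28.84 (one-sample t-test, right-tailed).
t = (x̄ − μ₀)/(s/√n) = (29.36 − 28.84)/(5.258/√26) = 0.504
df = n − 1 = 25
p-value = P(T ≥ 0.504) ≈ 0.3092
Since p ≈ 0.3092 > α = 0.01, fail to reject H0; the data do not provide sufficient evidence against H0.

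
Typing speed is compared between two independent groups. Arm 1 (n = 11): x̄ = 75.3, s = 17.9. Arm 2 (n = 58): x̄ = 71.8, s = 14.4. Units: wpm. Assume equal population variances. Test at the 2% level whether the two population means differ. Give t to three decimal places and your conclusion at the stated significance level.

t = 0.711; fail to reject H0

Let group 1 = arm 1, group 2 = arm 2. H0: μ_1 = μ_2; H1: μ_1 ≠ μ_2 (two-sample pooled-variance t-test, two-sided).
s_p² = [(11−1)·17.9² + (58−1)·14.4²]/(11+58−2) = 224.233
t = (75.3 − 71.8)/√[224.233·(1/11 + 1/58)] = 0.711
df = n₁ + n₂ − 2 = 67
Two-sided p-value ≈ 0.480
Since p ≈ 0.480 > α = 0.02, fail to reject H0; the evidence is not statistically significant.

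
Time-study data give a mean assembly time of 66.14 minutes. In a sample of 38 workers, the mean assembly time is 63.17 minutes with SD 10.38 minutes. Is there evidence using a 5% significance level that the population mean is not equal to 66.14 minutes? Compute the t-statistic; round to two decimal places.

H0: μ = 66.14; H1: μ ≠ 66.14 (one-sample t-test, two-sided).
t = (x̄ − μ₀)/(s/√n) = (63.17 − 66.14)/(10.38/√38) = -1.76
df = n − 1 = 37
Two-sided p-value ≈ 0.086
Since p ≈ 0.086 > α = 0.05, fail to reject H0; the data do not provide sufficient evidence against H0.

-1.76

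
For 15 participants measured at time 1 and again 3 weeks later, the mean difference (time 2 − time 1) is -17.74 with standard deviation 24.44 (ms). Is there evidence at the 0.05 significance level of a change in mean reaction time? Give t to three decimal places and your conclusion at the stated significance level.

t = -2.811; reject H0

H0: μ_d = 0; H1: μ_d ≠ 0 (paired t-test on the differences, two-sided).
t = d̄/(s_d/√n) = -17.74/(24.44/√15) = -2.811
df = n − 1 = 14
Two-sided p-value ≈ 0.014
Since p ≈ 0.014 < α = 0.05, reject H0; the evidence is statistically significant.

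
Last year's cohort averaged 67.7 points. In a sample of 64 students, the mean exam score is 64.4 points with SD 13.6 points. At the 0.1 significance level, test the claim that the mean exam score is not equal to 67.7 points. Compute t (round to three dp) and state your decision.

t = -1.941; reject H0

H0: μ = 67.7; H1: μ ≠ 67.7 (one-sample t-test, two-sided).
t = (x̄ − μ₀)/(s/√n) = (64.4 − 67.7)/(13.6/√64) = -1.941
df = n − 1 = 63
Two-sided p-value ≈ 0.0567
Since p ≈ 0.0567 < α = 0.1, reject H0; the data support H1.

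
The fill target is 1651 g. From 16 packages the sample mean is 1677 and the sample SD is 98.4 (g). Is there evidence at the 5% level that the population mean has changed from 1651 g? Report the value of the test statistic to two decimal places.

H0: μ = 1651; H1: μ ≠ 1651 (one-sample t-test, two-sided).
t = (x̄ − μ₀)/(s/√n) = (1677 − 1651)/(98.4/√16) = 1.06
df = n − 1 = 15
Two-sided p-value ≈ 0.3073
Since p ≈ 0.3073 > α = 0.05, fail to reject H0; the evidence is not statistically significant.

1.06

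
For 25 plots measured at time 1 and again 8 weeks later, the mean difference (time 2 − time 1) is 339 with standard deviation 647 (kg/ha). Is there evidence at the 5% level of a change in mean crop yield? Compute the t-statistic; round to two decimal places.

H0: μ_d = 0; H1: μ_d ≠ 0 (paired t-test on the differences, two-sided).
t = d̄/(s_d/√n) = 339/(647/√25) = 2.62
df = n − 1 = 24
Two-sided p-value ≈ 0.015
Since p ≈ 0.015 < α = 0.05, reject H0; the evidence is statistically significant.

2.62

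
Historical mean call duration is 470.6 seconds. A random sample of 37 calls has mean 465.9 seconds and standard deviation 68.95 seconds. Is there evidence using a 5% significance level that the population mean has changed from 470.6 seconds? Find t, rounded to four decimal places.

H0: μ = 470.6; H1: μ ≠ 470.6 (one-sample t-test, two-sided).
t = (x̄ − μ₀)/(s/√n) = (465.9 − 470.6)/(68.95/√37) = -0.4146
df = n − 1 = 36
Two-sided p-value ≈ 0.681
Since p ≈ 0.681 > α = 0.05, fail to reject H0; the data do not provide sufficient evidence against H0.

-0.4146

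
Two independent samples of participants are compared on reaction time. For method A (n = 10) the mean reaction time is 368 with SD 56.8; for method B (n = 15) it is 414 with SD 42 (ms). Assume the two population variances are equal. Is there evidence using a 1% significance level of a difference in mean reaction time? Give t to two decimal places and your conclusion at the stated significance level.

Let group 1 = method A, group 2 = method B. H0: μ_1 = μ_2; H1: μ_1 ≠ μ_2 (two-sample pooled-variance t-test, two-sided).
s_p² = [(10−1)·56.8² + (15−1)·42²]/(10+15−2) = 2336.18
t = (368 − 414)/√[2336.18·(1/10 + 1/15)] = -2.33
df = n₁ + n₂ − 2 = 23
Two-sided p-value ≈ 0.029
Since p ≈ 0.029 > α = 0.01, fail to reject H0; the evidence is not statistically significant.

t = -2.33; fail to reject H0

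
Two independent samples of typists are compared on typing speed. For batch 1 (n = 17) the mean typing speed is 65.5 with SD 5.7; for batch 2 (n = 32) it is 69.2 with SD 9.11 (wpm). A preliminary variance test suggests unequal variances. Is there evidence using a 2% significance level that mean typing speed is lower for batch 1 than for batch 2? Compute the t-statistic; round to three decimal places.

-1.743

Let group 1 = batch 1, group 2 = batch 2. H0: μ_1 = μ_2; H1: μ_1 < μ_2 (Welch's two-sample t-test, left-tailed).
t = (x̄_1 − x̄_2)/√(s_1²/n_1 + s_2²/n_2) = (65.5 − 69.2)/√(5.7²/17 + 9.11²/32) = -1.743
Welch–Satterthwaite df ≈ 45.57
p-value = P(T ≤ -1.743) ≈ 0.044
Since p ≈ 0.044 > α = 0.02, fail to reject H0; the data do not provide sufficient evidence against H0.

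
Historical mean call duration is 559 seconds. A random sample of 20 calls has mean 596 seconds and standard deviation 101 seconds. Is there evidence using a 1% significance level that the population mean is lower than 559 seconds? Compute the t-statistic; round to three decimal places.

1.638

H0: μ = 559; H1: μ < 559 (one-sample t-test, left-tailed).
t = (x̄ − μ₀)/(s/√n) = (596 − 559)/(101/√20) = 1.638
df = n − 1 = 19
p-value = P(T ≤ 1.638) ≈ 0.941
Since p ≈ 0.941 > α = 0.01, fail to reject H0; the evidence is not statistically significant.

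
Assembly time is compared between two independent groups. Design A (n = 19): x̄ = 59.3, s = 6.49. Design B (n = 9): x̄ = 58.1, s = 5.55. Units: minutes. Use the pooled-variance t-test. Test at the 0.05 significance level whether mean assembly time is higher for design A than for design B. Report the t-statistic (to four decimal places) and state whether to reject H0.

Let group 1 = design A, group 2 = design B. H0: μ_1 = μ_2; H1: μ_1 > μ_2 (two-sample pooled-variance t-test, right-tailed).
s_p² = [(19−1)·6.49² + (9−1)·5.55²]/(19+9−2) = 38.6378
t = (59.3 − 58.1)/√[38.6378·(1/19 + 1/9)] = 0.4771
df = n₁ + n₂ − 2 = 26
p-value = P(T ≥ 0.4771) ≈ 0.319
Since p ≈ 0.319 > α = 0.05, fail to reject H0; the evidence is not statistically significant.

t = 0.4771; fail to reject H0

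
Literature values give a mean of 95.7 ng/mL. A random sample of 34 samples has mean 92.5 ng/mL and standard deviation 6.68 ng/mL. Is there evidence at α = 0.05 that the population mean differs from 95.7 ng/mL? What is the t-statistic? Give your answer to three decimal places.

-2.793

H0: μ = 95.7; H1: μ ≠ 95.7 (one-sample t-test, two-sided).
t = (x̄ − μ₀)/(s/√n) = (92.5 − 95.7)/(6.68/√34) = -2.793
df = n − 1 = 33
Two-sided p-value ≈ 0.009
Since p ≈ 0.009 < α = 0.05, reject H0; the evidence is statistically significant.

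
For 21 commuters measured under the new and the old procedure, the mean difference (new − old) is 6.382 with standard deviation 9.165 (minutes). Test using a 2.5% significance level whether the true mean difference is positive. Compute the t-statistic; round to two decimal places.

3.19

H0: μ_d = 0; H1: μ_d > 0 (paired t-test on the differences, right-tailed).
t = d̄/(s_d/√n) = 6.382/(9.165/√21) = 3.19
df = n − 1 = 20
p-value = P(T ≥ 3.19) ≈ 0.0023
Since p ≈ 0.0023 < α = 0.025, reject H0; the data support H1.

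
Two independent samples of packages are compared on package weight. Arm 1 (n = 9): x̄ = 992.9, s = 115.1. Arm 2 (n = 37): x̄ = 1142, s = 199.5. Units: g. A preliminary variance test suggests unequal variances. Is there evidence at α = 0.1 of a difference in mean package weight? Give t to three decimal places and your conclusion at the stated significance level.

Let group 1 = arm 1, group 2 = arm 2. H0: μ_1 = μ_2; H1: μ_1 ≠ μ_2 (Welch's two-sample t-test, two-sided).
t = (x̄_1 − x̄_2)/√(s_1²/n_1 + s_2²/n_2) = (992.9 − 1142)/√(115.1²/9 + 199.5²/37) = -2.954
Welch–Satterthwaite df ≈ 21.42
Two-sided p-value ≈ 0.0075
Since p ≈ 0.0075 < α = 0.1, reject H0; the data support H1.

t = -2.954; reject H0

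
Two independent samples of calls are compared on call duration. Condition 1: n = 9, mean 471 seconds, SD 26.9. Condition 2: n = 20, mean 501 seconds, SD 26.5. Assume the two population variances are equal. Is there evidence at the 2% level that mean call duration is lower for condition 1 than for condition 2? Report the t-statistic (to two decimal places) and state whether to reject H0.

Let group 1 = condition 1, group 2 = condition 2. H0: μ_1 = μ_2; H1: μ_1 < μ_2 (two-sample pooled-variance t-test, left-tailed).
s_p² = [(9−1)·26.9² + (20−1)·26.5²]/(9+20−2) = 708.579
t = (471 − 501)/√[708.579·(1/9 + 1/20)] = -2.81
df = n₁ + n₂ − 2 = 27
p-value = P(T ≤ -2.81) ≈ 0.005
Since p ≈ 0.005 < α = 0.02, reject H0; the evidence is statistically significant.

t = -2.81; reject H0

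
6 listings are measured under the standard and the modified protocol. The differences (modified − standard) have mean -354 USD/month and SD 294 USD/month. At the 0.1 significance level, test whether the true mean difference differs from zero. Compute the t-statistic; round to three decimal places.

H0: μ_d = 0; H1: μ_d ≠ 0 (paired t-test on the differences, two-sided).
t = d̄/(s_d/√n) = -354/(294/√6) = -2.949
df = n − 1 = 5
Two-sided p-value ≈ 0.032
Since p ≈ 0.032 < α = 0.1, reject H0; the data support H1.

-2.949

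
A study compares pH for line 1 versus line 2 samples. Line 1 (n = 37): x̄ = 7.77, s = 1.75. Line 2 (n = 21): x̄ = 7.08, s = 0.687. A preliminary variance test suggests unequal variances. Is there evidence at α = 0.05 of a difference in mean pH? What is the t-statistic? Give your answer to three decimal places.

2.127

Let group 1 = line 1, group 2 = line 2. H0: μ_1 = μ_2; H1: μ_1 ≠ μ_2 (Welch's two-sample t-test, two-sided).
t = (x̄_1 − x̄_2)/√(s_1²/n_1 + s_2²/n_2) = (7.77 − 7.08)/√(1.75²/37 + 0.687²/21) = 2.127
Welch–Satterthwaite df ≈ 51.39
Two-sided p-value ≈ 0.038
Since p ≈ 0.038 < α = 0.05, reject H0; the evidence is statistically significant.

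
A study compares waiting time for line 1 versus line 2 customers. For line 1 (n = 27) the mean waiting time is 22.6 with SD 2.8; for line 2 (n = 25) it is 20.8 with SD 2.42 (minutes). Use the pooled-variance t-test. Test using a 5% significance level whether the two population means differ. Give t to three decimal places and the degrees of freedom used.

Let group 1 = line 1, group 2 = line 2. H0: μ_1 = μ_2; H1: μ_1 ≠ μ_2 (two-sample pooled-variance t-test, two-sided).
s_p² = [(27−1)·2.8² + (25−1)·2.42²]/(27+25−2) = 6.88787
t = (22.6 − 20.8)/√[6.88787·(1/27 + 1/25)] = 2.471
df = n₁ + n₂ − 2 = 50
Two-sided p-value ≈ 0.0169
Since p ≈ 0.0169 < α = 0.05, reject H0; the data support H1.

t = 2.471, df = 50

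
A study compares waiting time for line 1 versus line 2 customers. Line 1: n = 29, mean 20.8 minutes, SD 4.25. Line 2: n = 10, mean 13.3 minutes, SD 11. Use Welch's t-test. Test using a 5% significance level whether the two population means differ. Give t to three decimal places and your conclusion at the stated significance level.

Let group 1 = line 1, group 2 = line 2. H0: μ_1 = μ_2; H1: μ_1 ≠ μ_2 (Welch's two-sample t-test, two-sided).
t = (x̄_1 − x̄_2)/√(s_1²/n_1 + s_2²/n_2) = (20.8 − 13.3)/√(4.25²/29 + 11²/10) = 2.103
Welch–Satterthwaite df ≈ 9.94
Two-sided p-value ≈ 0.062
Since p ≈ 0.062 > α = 0.05, fail to reject H0; the data do not provide sufficient evidence against H0.

t = 2.103; fail to reject H0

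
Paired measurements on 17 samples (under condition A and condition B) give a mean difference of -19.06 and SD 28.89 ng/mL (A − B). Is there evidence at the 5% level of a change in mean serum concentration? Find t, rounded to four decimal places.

H0: μ_d = 0; H1: μ_d ≠ 0 (paired t-test on the differences, two-sided).
t = d̄/(s_d/√n) = -19.06/(28.89/√17) = -2.7202
df = n − 1 = 16
Two-sided p-value ≈ 0.0151
Since p ≈ 0.0151 < α = 0.05, reject H0; the evidence is statistically significant.

-2.7202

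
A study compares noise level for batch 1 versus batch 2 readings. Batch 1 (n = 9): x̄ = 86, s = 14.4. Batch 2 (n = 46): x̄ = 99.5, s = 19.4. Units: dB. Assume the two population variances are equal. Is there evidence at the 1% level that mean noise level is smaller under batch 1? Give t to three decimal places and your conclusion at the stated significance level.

t = -1.977; fail to reject H0

Let group 1 = batch 1, group 2 = batch 2. H0: μ_1 = μ_2; H1: μ_1 < μ_2 (two-sample pooled-variance t-test, left-tailed).
s_p² = [(9−1)·14.4² + (46−1)·19.4²]/(9+46−2) = 350.851
t = (86 − 99.5)/√[350.851·(1/9 + 1/46)] = -1.977
df = n₁ + n₂ − 2 = 53
p-value = P(T ≤ -1.977) ≈ 0.027
Since p ≈ 0.027 > α = 0.01, fail to reject H0; the data do not provide sufficient evidence against H0.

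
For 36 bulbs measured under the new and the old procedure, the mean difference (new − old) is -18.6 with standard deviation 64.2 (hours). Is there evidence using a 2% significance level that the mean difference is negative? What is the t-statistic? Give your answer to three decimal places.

H0: μ_d = 0; H1: μ_d < 0 (paired t-test on the differences, left-tailed).
t = d̄/(s_d/√n) = -18.6/(64.2/√36) = -1.738
df = n − 1 = 35
p-value = P(T ≤ -1.738) ≈ 0.045
Since p ≈ 0.045 > α = 0.02, fail to reject H0; the data do not provide sufficient evidence against H0.

-1.738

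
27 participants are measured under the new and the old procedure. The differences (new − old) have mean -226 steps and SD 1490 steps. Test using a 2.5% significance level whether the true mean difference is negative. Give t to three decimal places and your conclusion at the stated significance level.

t = -0.788; fail to reject H0

H0: μ_d = 0; H1: μ_d < 0 (paired t-test on the differences, left-tailed).
t = d̄/(s_d/√n) = -226/(1490/√27) = -0.788
df = n − 1 = 26
p-value = P(T ≤ -0.788) ≈ 0.2189
Since p ≈ 0.2189 > α = 0.025, fail to reject H0; the data do not provide sufficient evidence against H0.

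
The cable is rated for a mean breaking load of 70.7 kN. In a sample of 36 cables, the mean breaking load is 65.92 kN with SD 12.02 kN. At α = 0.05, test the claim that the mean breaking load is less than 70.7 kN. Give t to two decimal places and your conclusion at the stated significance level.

H0: μ = 70.7; H1: μ < 70.7 (one-sample t-test, left-tailed).
t = (x̄ − μ₀)/(s/√n) = (65.92 − 70.7)/(12.02/√36) = -2.39
df = n − 1 = 35
p-value = P(T ≤ -2.39) ≈ 0.011
Since p ≈ 0.011 < α = 0.05, reject H0; the evidence is statistically significant.

t = -2.39; reject H0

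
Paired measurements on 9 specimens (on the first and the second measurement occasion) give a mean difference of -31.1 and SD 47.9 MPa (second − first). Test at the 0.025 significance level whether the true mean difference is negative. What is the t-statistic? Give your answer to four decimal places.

H0: μ_d = 0; H1: μ_d < 0 (paired t-test on the differences, left-tailed).
t = d̄/(s_d/√n) = -31.1/(47.9/√9) = -1.9478
df = n − 1 = 8
p-value = P(T ≤ -1.9478) ≈ 0.0436
Since p ≈ 0.0436 > α = 0.025, fail to reject H0; the evidence is not statistically significant.

-1.9478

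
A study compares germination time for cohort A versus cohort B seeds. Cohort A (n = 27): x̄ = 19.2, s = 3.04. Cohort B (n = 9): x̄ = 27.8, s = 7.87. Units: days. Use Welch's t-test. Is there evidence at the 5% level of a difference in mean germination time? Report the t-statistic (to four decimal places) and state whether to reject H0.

t = -3.1997; reject H0

Let group 1 = cohort A, group 2 = cohort B. H0: μ_1 = μ_2; H1: μ_1 ≠ μ_2 (Welch's two-sample t-test, two-sided).
t = (x̄_1 − x̄_2)/√(s_1²/n_1 + s_2²/n_2) = (19.2 − 27.8)/√(3.04²/27 + 7.87²/9) = -3.1997
Welch–Satterthwaite df ≈ 8.81
Two-sided p-value ≈ 0.0111
Since p ≈ 0.0111 < α = 0.05, reject H0; the data support H1.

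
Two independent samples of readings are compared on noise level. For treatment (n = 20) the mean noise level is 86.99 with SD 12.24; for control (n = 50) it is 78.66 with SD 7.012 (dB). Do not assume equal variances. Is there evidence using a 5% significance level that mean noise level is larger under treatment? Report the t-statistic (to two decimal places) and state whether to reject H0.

t = 2.86; reject H0

Let group 1 = treatment, group 2 = control. H0: μ_1 = μ_2; H1: μ_1 > μ_2 (Welch's two-sample t-test, right-tailed).
t = (x̄_1 − x̄_2)/√(s_1²/n_1 + s_2²/n_2) = (86.99 − 78.66)/√(12.24²/20 + 7.012²/50) = 2.86
Welch–Satterthwaite df ≈ 24.15
p-value = P(T ≥ 2.86) ≈ 0.004
Since p ≈ 0.004 < α = 0.05, reject H0; the evidence is statistically significant.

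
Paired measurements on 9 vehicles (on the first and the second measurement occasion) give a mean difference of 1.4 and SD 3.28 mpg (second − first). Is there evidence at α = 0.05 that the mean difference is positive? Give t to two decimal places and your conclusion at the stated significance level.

t = 1.28; fail to reject H0

H0: μ_d = 0; H1: μ_d > 0 (paired t-test on the differences, right-tailed).
t = d̄/(s_d/√n) = 1.4/(3.28/√9) = 1.28
df = n − 1 = 8
p-value = P(T ≥ 1.28) ≈ 0.1181
Since p ≈ 0.1181 > α = 0.05, fail to reject H0; the data do not provide sufficient evidence against H0.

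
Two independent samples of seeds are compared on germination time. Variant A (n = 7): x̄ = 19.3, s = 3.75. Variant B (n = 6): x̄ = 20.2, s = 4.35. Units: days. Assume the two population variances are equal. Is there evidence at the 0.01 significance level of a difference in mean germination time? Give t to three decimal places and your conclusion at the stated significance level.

t = -0.401; fail to reject H0

Let group 1 = variant A, group 2 = variant B. H0: μ_1 = μ_2; H1: μ_1 ≠ μ_2 (two-sample pooled-variance t-test, two-sided).
s_p² = [(7−1)·3.75² + (6−1)·4.35²]/(7+6−2) = 16.2716
t = (19.3 − 20.2)/√[16.2716·(1/7 + 1/6)] = -0.401
df = n₁ + n₂ − 2 = 11
Two-sided p-value ≈ 0.6961
Since p ≈ 0.6961 > α = 0.01, fail to reject H0; the data do not provide sufficient evidence against H0.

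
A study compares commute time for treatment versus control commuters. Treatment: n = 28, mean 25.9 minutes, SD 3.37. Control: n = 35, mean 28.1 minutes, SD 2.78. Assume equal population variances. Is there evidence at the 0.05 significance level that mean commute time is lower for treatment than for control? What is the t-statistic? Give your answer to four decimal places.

Let group 1 = treatment, group 2 = control. H0: μ_1 = μ_2; H1: μ_1 < μ_2 (two-sample pooled-variance t-test, left-tailed).
s_p² = [(28−1)·3.37² + (35−1)·2.78²]/(28+35−2) = 9.33446
t = (25.9 − 28.1)/√[9.33446·(1/28 + 1/35)] = -2.8400
df = n₁ + n₂ − 2 = 61
p-value = P(T ≤ -2.8400) ≈ 0.0031
Since p ≈ 0.0031 < α = 0.05, reject H0; the data support H1.

-2.8400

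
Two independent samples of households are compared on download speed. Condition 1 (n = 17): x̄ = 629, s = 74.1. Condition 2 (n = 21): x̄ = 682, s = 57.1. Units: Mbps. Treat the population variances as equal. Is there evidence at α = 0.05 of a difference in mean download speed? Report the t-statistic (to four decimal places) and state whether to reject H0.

Let group 1 = condition 1, group 2 = condition 2. H0: μ_1 = μ_2; H1: μ_1 ≠ μ_2 (two-sample pooled-variance t-test, two-sided).
s_p² = [(17−1)·74.1² + (21−1)·57.1²]/(17+21−2) = 4251.7
t = (629 − 682)/√[4251.7·(1/17 + 1/21)] = -2.4914
df = n₁ + n₂ − 2 = 36
Two-sided p-value ≈ 0.017
Since p ≈ 0.017 < α = 0.05, reject H0; the data support H1.

t = -2.4914; reject H0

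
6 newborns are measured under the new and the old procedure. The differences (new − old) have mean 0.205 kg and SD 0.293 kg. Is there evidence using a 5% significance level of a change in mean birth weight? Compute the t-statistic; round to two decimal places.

1.71

H0: μ_d = 0; H1: μ_d ≠ 0 (paired t-test on the differences, two-sided).
t = d̄/(s_d/√n) = 0.205/(0.293/√6) = 1.71
df = n − 1 = 5
Two-sided p-value ≈ 0.1472
Since p ≈ 0.1472 > α = 0.05, fail to reject H0; the data do not provide sufficient evidence against H0.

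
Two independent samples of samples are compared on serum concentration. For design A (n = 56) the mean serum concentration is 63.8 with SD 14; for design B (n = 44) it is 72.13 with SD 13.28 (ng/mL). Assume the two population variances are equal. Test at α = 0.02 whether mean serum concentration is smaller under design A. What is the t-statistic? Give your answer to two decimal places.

-3.02

Let group 1 = design A, group 2 = design B. H0: μ_1 = μ_2; H1: μ_1 < μ_2 (two-sample pooled-variance t-test, left-tailed).
s_p² = [(56−1)·14² + (44−1)·13.28²]/(56+44−2) = 187.382
t = (63.8 − 72.13)/√[187.382·(1/56 + 1/44)] = -3.02
df = n₁ + n₂ − 2 = 98
p-value = P(T ≤ -3.02) ≈ 0.0016
Since p ≈ 0.0016 < α = 0.02, reject H0; the evidence is statistically significant.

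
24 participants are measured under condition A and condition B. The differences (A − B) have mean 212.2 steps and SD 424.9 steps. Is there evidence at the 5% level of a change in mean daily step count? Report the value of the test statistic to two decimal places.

H0: μ_d = 0; H1: μ_d ≠ 0 (paired t-test on the differences, two-sided).
t = d̄/(s_d/√n) = 212.2/(424.9/√24) = 2.45
df = n − 1 = 23
Two-sided p-value ≈ 0.0225
Since p ≈ 0.0225 < α = 0.05, reject H0; the data support H1.

2.45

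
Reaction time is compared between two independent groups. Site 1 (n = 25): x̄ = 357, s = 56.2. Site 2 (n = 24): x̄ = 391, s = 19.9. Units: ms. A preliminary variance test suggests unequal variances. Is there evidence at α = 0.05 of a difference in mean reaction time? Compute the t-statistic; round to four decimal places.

Let group 1 = site 1, group 2 = site 2. H0: μ_1 = μ_2; H1: μ_1 ≠ μ_2 (Welch's two-sample t-test, two-sided).
t = (x̄_1 − x̄_2)/√(s_1²/n_1 + s_2²/n_2) = (357 − 391)/√(56.2²/25 + 19.9²/24) = -2.8448
Welch–Satterthwaite df ≈ 30.14
Two-sided p-value ≈ 0.0079
Since p ≈ 0.0079 < α = 0.05, reject H0; the evidence is statistically significant.

-2.8448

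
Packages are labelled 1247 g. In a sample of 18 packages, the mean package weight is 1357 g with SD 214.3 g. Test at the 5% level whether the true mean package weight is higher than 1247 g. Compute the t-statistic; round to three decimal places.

H0: μ = 1247; H1: μ > 1247 (one-sample t-test, right-tailed).
t = (x̄ − μ₀)/(s/√n) = (1357 − 1247)/(214.3/√18) = 2.178
df = n − 1 = 17
p-value = P(T ≥ 2.178) ≈ 0.0219
Since p ≈ 0.0219 < α = 0.05, reject H0; the evidence is statistically significant.

2.178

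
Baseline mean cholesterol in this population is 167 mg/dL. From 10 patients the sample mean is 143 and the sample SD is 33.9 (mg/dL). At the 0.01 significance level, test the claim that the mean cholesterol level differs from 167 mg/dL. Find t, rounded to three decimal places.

H0: μ = 167; H1: μ ≠ 167 (one-sample t-test, two-sided).
t = (x̄ − μ₀)/(s/√n) = (143 − 167)/(33.9/√10) = -2.239
df = n − 1 = 9
Two-sided p-value ≈ 0.052
Since p ≈ 0.052 > α = 0.01, fail to reject H0; the evidence is not statistically significant.

-2.239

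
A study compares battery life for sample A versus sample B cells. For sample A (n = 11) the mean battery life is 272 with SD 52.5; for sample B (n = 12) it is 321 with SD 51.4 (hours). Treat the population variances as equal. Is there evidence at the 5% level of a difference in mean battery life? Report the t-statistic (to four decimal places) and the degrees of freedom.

t = -2.2606, df = 21

Let group 1 = sample A, group 2 = sample B. H0: μ_1 = μ_2; H1: μ_1 ≠ μ_2 (two-sample pooled-variance t-test, two-sided).
s_p² = [(11−1)·52.5² + (12−1)·51.4²]/(11+12−2) = 2696.38
t = (272 − 321)/√[2696.38·(1/11 + 1/12)] = -2.2606
df = n₁ + n₂ − 2 = 21
Two-sided p-value ≈ 0.0345
Since p ≈ 0.0345 < α = 0.05, reject H0; the data support H1.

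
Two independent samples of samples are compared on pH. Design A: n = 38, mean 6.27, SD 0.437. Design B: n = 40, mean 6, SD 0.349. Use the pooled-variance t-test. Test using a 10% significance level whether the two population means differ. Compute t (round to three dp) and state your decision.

Let group 1 = design A, group 2 = design B. H0: μ_1 = μ_2; H1: μ_1 ≠ μ_2 (two-sample pooled-variance t-test, two-sided).
s_p² = [(38−1)·0.437² + (40−1)·0.349²]/(38+40−2) = 0.155475
t = (6.27 − 6)/√[0.155475·(1/38 + 1/40)] = 3.023
df = n₁ + n₂ − 2 = 76
Two-sided p-value ≈ 0.003
Since p ≈ 0.003 < α = 0.1, reject H0; the data support H1.

t = 3.023; reject H0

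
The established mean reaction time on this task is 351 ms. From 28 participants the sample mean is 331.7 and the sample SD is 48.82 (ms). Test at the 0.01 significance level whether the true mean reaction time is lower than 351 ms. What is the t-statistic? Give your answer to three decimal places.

H0: μ = 351; H1: μ < 351 (one-sample t-test, left-tailed).
t = (x̄ − μ₀)/(s/√n) = (331.7 − 351)/(48.82/√28) = -2.092
df = n − 1 = 27
p-value = P(T ≤ -2.092) ≈ 0.0230
Since p ≈ 0.0230 > α = 0.01, fail to reject H0; the evidence is not statistically significant.

-2.092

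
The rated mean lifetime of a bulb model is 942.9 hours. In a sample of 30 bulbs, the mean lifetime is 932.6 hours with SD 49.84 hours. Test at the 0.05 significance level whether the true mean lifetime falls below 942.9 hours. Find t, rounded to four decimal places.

H0: μ = 942.9; H1: μ < 942.9 (one-sample t-test, left-tailed).
t = (x̄ − μ₀)/(s/√n) = (932.6 − 942.9)/(49.84/√30) = -1.1319
df = n − 1 = 29
p-value = P(T ≤ -1.1319) ≈ 0.1335
Since p ≈ 0.1335 > α = 0.05, fail to reject H0; the evidence is not statistically significant.

-1.1319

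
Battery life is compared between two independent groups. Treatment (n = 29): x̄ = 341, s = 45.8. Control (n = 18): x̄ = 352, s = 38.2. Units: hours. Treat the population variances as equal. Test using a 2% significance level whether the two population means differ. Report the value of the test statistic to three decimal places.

-0.851

Let group 1 = treatment, group 2 = control. H0: μ_1 = μ_2; H1: μ_1 ≠ μ_2 (two-sample pooled-variance t-test, two-sided).
s_p² = [(29−1)·45.8² + (18−1)·38.2²]/(29+18−2) = 1856.47
t = (341 − 352)/√[1856.47·(1/29 + 1/18)] = -0.851
df = n₁ + n₂ − 2 = 45
Two-sided p-value ≈ 0.399
Since p ≈ 0.399 > α = 0.02, fail to reject H0; the data do not provide sufficient evidence against H0.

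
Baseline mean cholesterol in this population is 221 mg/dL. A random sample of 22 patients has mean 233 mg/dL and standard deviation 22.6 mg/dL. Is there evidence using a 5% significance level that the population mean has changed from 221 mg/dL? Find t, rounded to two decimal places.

H0: μ = 221; H1: μ ≠ 221 (one-sample t-test, two-sided).
t = (x̄ − μ₀)/(s/√n) = (233 − 221)/(22.6/√22) = 2.49
df = n − 1 = 21
Two-sided p-value ≈ 0.0212
Since p ≈ 0.0212 < α = 0.05, reject H0; the evidence is statistically significant.

2.49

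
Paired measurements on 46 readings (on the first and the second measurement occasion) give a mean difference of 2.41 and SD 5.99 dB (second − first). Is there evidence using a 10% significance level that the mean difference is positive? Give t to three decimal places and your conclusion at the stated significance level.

H0: μ_d = 0; H1: μ_d > 0 (paired t-test on the differences, right-tailed).
t = d̄/(s_d/√n) = 2.41/(5.99/√46) = 2.729
df = n − 1 = 45
p-value = P(T ≥ 2.729) ≈ 0.0045
Since p ≈ 0.0045 < α = 0.1, reject H0; the evidence is statistically significant.

t = 2.729; reject H0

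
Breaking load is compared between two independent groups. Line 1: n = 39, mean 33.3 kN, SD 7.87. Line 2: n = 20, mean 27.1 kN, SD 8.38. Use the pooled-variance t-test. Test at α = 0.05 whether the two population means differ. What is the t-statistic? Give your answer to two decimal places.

Let group 1 = line 1, group 2 = line 2. H0: μ_1 = μ_2; H1: μ_1 ≠ μ_2 (two-sample pooled-variance t-test, two-sided).
s_p² = [(39−1)·7.87² + (20−1)·8.38²]/(39+20−2) = 64.6994
t = (33.3 − 27.1)/√[64.6994·(1/39 + 1/20)] = 2.80
df = n₁ + n₂ − 2 = 57
Two-sided p-value ≈ 0.0069
Since p ≈ 0.0069 < α = 0.05, reject H0; the data support H1.

2.80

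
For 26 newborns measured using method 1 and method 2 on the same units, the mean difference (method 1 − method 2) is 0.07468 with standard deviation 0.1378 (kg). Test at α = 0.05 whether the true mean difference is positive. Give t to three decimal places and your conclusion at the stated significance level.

t = 2.763; reject H0

H0: μ_d = 0; H1: μ_d > 0 (paired t-test on the differences, right-tailed).
t = d̄/(s_d/√n) = 0.07468/(0.1378/√26) = 2.763
df = n − 1 = 25
p-value = P(T ≥ 2.763) ≈ 0.005
Since p ≈ 0.005 < α = 0.05, reject H0; the data support H1.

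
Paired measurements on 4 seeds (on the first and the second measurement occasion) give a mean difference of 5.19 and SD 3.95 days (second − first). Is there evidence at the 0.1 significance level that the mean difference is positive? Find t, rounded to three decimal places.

2.628

H0: μ_d = 0; H1: μ_d > 0 (paired t-test on the differences, right-tailed).
t = d̄/(s_d/√n) = 5.19/(3.95/√4) = 2.628
df = n − 1 = 3
p-value = P(T ≥ 2.628) ≈ 0.0392
Since p ≈ 0.0392 < α = 0.1, reject H0; the evidence is statistically significant.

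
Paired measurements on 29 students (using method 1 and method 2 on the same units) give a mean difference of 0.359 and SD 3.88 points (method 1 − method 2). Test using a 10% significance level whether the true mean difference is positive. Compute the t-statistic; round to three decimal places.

0.498

H0: μ_d = 0; H1: μ_d > 0 (paired t-test on the differences, right-tailed).
t = d̄/(s_d/√n) = 0.359/(3.88/√29) = 0.498
df = n − 1 = 28
p-value = P(T ≥ 0.498) ≈ 0.3111
Since p ≈ 0.3111 > α = 0.1, fail to reject H0; the data do not provide sufficient evidence against H0.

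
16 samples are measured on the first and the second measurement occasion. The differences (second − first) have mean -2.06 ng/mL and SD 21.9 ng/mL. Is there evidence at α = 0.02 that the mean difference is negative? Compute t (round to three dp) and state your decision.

H0: μ_d = 0; H1: μ_d < 0 (paired t-test on the differences, left-tailed).
t = d̄/(s_d/√n) = -2.06/(21.9/√16) = -0.376
df = n − 1 = 15
p-value = P(T ≤ -0.376) ≈ 0.356
Since p ≈ 0.356 > α = 0.02, fail to reject H0; the evidence is not statistically significant.

t = -0.376; fail to reject H0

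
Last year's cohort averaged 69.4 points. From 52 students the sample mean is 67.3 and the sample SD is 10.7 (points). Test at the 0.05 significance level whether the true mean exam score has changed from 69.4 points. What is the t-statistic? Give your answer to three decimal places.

-1.415

H0: μ = 69.4; H1: μ ≠ 69.4 (one-sample t-test, two-sided).
t = (x̄ − μ₀)/(s/√n) = (67.3 − 69.4)/(10.7/√52) = -1.415
df = n − 1 = 51
Two-sided p-value ≈ 0.1631
Since p ≈ 0.1631 > α = 0.05, fail to reject H0; the data do not provide sufficient evidence against H0.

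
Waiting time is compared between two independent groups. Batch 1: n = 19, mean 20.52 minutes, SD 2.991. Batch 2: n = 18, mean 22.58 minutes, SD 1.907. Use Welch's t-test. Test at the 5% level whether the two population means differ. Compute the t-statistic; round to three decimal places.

Let group 1 = batch 1, group 2 = batch 2. H0: μ_1 = μ_2; H1: μ_1 ≠ μ_2 (Welch's two-sample t-test, two-sided).
t = (x̄_1 − x̄_2)/√(s_1²/n_1 + s_2²/n_2) = (20.52 − 22.58)/√(2.991²/19 + 1.907²/18) = -2.511
Welch–Satterthwaite df ≈ 30.76
Two-sided p-value ≈ 0.0175
Since p ≈ 0.0175 < α = 0.05, reject H0; the data support H1.

-2.511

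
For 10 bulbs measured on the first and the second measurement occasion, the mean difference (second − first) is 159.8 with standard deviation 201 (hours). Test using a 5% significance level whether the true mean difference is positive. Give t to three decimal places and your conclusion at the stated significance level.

H0: μ_d = 0; H1: μ_d > 0 (paired t-test on the differences, right-tailed).
t = d̄/(s_d/√n) = 159.8/(201/√10) = 2.514
df = n − 1 = 9
p-value = P(T ≥ 2.514) ≈ 0.017
Since p ≈ 0.017 < α = 0.05, reject H0; the data support H1.

t = 2.514; reject H0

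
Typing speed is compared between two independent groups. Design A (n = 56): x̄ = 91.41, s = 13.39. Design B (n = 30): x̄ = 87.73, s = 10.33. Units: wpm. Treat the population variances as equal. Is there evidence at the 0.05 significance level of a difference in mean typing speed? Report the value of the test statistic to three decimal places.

1.310

Let group 1 = design A, group 2 = design B. H0: μ_1 = μ_2; H1: μ_1 ≠ μ_2 (two-sample pooled-variance t-test, two-sided).
s_p² = [(56−1)·13.39² + (30−1)·10.33²]/(56+30−2) = 154.234
t = (91.41 − 87.73)/√[154.234·(1/56 + 1/30)] = 1.310
df = n₁ + n₂ − 2 = 84
Two-sided p-value ≈ 0.1939
Since p ≈ 0.1939 > α = 0.05, fail to reject H0; the evidence is not statistically significant.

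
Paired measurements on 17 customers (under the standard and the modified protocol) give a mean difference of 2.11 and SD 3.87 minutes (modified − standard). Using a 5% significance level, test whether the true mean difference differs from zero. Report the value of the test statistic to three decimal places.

H0: μ_d = 0; H1: μ_d ≠ 0 (paired t-test on the differences, two-sided).
t = d̄/(s_d/√n) = 2.11/(3.87/√17) = 2.248
df = n − 1 = 16
Two-sided p-value ≈ 0.0390
Since p ≈ 0.0390 < α = 0.05, reject H0; the data support H1.

2.248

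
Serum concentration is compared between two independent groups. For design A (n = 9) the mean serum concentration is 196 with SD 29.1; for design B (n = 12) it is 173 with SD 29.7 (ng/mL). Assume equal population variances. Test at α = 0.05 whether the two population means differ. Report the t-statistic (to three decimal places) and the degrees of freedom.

t = 1.771, df = 19

Let group 1 = design A, group 2 = design B. H0: μ_1 = μ_2; H1: μ_1 ≠ μ_2 (two-sample pooled-variance t-test, two-sided).
s_p² = [(9−1)·29.1² + (12−1)·29.7²]/(9+12−2) = 867.235
t = (196 − 173)/√[867.235·(1/9 + 1/12)] = 1.771
df = n₁ + n₂ − 2 = 19
Two-sided p-value ≈ 0.0926
Since p ≈ 0.0926 > α = 0.05, fail to reject H0; the data do not provide sufficient evidence against H0.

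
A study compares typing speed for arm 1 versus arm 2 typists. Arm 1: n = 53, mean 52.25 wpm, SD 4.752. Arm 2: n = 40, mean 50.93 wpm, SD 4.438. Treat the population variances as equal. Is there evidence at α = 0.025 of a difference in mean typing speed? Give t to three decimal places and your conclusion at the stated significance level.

t = 1.364; fail to reject H0

Let group 1 = arm 1, group 2 = arm 2. H0: μ_1 = μ_2; H1: μ_1 ≠ μ_2 (two-sample pooled-variance t-test, two-sided).
s_p² = [(53−1)·4.752² + (40−1)·4.438²]/(53+40−2) = 21.3448
t = (52.25 − 50.93)/√[21.3448·(1/53 + 1/40)] = 1.364
df = n₁ + n₂ − 2 = 91
Two-sided p-value ≈ 0.1759
Since p ≈ 0.1759 > α = 0.025, fail to reject H0; the data do not provide sufficient evidence against H0.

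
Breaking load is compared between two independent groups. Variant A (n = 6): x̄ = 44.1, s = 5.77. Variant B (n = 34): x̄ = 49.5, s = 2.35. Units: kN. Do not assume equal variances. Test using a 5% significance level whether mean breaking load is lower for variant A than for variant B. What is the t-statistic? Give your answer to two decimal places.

-2.26

Let group 1 = variant A, group 2 = variant B. H0: μ_1 = μ_2; H1: μ_1 < μ_2 (Welch's two-sample t-test, left-tailed).
t = (x̄_1 − x̄_2)/√(s_1²/n_1 + s_2²/n_2) = (44.1 − 49.5)/√(5.77²/6 + 2.35²/34) = -2.26
Welch–Satterthwaite df ≈ 5.30
p-value = P(T ≤ -2.26) ≈ 0.0352
Since p ≈ 0.0352 < α = 0.05, reject H0; the evidence is statistically significant.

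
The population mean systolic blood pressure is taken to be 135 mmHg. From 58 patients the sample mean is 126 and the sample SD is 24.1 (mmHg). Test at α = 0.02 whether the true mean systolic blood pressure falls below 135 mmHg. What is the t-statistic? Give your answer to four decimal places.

H0: μ = 135; H1: μ < 135 (one-sample t-test, left-tailed).
t = (x̄ − μ₀)/(s/√n) = (126 − 135)/(24.1/√58) = -2.8441
df = n − 1 = 57
p-value = P(T ≤ -2.8441) ≈ 0.003
Since p ≈ 0.003 < α = 0.02, reject H0; the data support H1.

-2.8441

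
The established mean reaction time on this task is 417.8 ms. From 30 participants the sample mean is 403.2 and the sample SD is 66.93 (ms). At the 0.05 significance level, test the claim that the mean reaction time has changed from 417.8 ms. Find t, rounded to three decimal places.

-1.195

H0: μ = 417.8; H1: μ ≠ 417.8 (one-sample t-test, two-sided).
t = (x̄ − μ₀)/(s/√n) = (403.2 − 417.8)/(66.93/√30) = -1.195
df = n − 1 = 29
Two-sided p-value ≈ 0.2418
Since p ≈ 0.2418 > α = 0.05, fail to reject H0; the data do not provide sufficient evidence against H0.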